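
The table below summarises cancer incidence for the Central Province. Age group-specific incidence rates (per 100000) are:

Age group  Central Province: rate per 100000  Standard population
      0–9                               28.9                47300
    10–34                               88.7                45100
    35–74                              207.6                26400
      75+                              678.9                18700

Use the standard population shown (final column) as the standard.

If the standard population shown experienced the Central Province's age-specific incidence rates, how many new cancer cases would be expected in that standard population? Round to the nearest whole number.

Expected new cancer cases = Σ (standard pop × age-specific rate ÷ 100000)
= 47300×28.9/100000 + 45100×88.7/100000 + 26400×207.6/100000 + 18700×678.9/100000
= 13.67 + 40.00 + 54.81 + 126.95 = 235.43.

235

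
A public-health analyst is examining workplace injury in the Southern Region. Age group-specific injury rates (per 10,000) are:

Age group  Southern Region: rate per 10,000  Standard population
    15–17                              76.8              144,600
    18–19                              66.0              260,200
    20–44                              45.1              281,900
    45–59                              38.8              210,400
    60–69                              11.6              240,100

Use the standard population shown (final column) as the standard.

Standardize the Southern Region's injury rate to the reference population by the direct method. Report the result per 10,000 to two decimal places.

45.67

Standard total = 1,137,200; weights = 0.1272, 0.2288, 0.2479, 0.1850, 0.2111.
Standardized rate: 0.1272×76.8 + 0.2288×66.0 + 0.2479×45.1 + 0.1850×38.8 + 0.2111×11.6 = 45.6743 per 10,000.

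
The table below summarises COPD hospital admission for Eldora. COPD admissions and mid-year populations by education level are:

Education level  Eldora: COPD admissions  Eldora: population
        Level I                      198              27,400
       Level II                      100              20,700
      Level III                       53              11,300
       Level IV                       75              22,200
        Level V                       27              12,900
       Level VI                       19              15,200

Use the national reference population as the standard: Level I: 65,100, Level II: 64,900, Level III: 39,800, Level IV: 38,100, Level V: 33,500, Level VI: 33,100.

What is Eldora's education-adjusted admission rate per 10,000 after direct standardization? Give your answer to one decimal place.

44.1

Education-specific rates per 10,000 for Eldora: 72.26, 48.31, 46.90, 33.78, 20.93, 12.50.
Standard total = 274,500; weights = 0.2372, 0.2364, 0.1450, 0.1388, 0.1220, 0.1206.
Standardized rate: 0.2372×72.26 + 0.2364×48.31 + 0.1450×46.90 + 0.1388×33.78 + 0.1220×20.93 + 0.1206×12.50 = 44.1106 per 10,000.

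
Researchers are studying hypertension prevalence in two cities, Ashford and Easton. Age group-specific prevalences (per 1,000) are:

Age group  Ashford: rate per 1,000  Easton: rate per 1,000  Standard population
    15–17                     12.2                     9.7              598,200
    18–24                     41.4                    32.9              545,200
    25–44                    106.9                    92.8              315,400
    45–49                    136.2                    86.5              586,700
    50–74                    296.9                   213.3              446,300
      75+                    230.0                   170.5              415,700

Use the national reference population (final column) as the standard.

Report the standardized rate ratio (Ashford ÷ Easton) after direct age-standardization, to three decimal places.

Standard total = 2,907,500; weights = 0.2057, 0.1875, 0.1085, 0.2018, 0.1535, 0.1430.
Ashford: 0.2057×12.2 + 0.1875×41.4 + 0.1085×106.9 + 0.2018×136.2 + 0.1535×296.9 + 0.1430×230.0 = 127.8114 per 1,000.
Easton: 0.2057×9.7 + 0.1875×32.9 + 0.1085×92.8 + 0.2018×86.5 + 0.1535×213.3 + 0.1430×170.5 = 92.8051 per 1,000.
Ratio = 127.8114 ÷ 92.8051 = 1.37720.

1.377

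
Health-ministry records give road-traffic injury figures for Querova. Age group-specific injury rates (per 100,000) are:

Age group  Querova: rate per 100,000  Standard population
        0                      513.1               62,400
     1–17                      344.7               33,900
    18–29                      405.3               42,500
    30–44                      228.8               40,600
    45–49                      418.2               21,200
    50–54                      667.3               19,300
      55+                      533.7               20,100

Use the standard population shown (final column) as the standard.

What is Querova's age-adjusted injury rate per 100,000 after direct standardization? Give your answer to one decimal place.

427.9

Standard total = 240,000; weights = 0.2600, 0.1412, 0.1771, 0.1692, 0.0883, 0.0804, 0.0838.
Standardized rate: 0.2600×513.1 + 0.1412×344.7 + 0.1771×405.3 + 0.1692×228.8 + 0.0883×418.2 + 0.0804×667.3 + 0.0838×533.7 = 427.8725 per 100,000.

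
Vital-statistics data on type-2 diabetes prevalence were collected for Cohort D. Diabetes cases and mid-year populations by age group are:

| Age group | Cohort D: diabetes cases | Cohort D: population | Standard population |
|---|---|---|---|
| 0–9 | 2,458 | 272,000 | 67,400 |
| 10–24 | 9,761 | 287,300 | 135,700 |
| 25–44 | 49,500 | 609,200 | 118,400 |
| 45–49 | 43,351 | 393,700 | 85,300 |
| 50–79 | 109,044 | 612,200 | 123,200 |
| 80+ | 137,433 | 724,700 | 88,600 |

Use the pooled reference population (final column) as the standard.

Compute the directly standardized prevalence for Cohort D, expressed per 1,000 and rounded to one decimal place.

101.8

Age-specific rates per 1,000 for Cohort D: 9.037, 33.975, 81.254, 110.112, 178.118, 189.641.
Standard total = 618,600; weights = 0.1090, 0.2194, 0.1914, 0.1379, 0.1992, 0.1432.
Standardized rate: 0.1090×9.037 + 0.2194×33.975 + 0.1914×81.254 + 0.1379×110.112 + 0.1992×178.118 + 0.1432×189.641 = 101.8087 per 1,000.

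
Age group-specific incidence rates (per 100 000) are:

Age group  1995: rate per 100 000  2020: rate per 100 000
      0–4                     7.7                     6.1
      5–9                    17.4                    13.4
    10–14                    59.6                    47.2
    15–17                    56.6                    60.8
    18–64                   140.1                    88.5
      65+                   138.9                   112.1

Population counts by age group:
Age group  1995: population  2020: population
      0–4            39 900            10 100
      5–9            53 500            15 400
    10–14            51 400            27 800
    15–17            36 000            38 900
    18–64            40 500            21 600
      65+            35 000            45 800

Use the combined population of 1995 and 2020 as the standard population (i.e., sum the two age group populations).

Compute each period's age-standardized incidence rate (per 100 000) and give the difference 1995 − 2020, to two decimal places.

Combined standard total = 415 900; weights = 0.1202, 0.1657, 0.1904, 0.1801, 0.1493, 0.1943.
1995: 0.1202×7.7 + 0.1657×17.4 + 0.1904×59.6 + 0.1801×56.6 + 0.1493×140.1 + 0.1943×138.9 = 73.2552 per 100 000.
2020: 0.1202×6.1 + 0.1657×13.4 + 0.1904×47.2 + 0.1801×60.8 + 0.1493×88.5 + 0.1943×112.1 = 57.8840 per 100 000.
Difference = 73.2552 − 57.8840 = 15.3712.

15.37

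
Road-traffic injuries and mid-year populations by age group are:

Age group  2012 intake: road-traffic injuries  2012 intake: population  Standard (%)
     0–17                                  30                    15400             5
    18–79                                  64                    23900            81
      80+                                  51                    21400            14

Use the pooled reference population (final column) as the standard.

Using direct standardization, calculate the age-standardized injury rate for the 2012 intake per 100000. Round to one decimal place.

260.0

Age-specific rates per 100000 for the 2012 intake: 194.81, 267.78, 238.32.
Standard weights: 0.05, 0.81, 0.14.
Standardized rate: 0.0500×194.81 + 0.8100×267.78 + 0.1400×238.32 = 260.0085 per 100000.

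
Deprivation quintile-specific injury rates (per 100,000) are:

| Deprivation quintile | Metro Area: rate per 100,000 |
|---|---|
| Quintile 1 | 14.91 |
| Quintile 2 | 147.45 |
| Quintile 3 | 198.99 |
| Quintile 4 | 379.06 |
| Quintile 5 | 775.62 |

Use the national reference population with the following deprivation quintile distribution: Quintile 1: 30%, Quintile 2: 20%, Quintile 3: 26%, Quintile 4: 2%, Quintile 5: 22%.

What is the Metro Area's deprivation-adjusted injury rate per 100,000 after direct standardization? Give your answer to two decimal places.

263.92

Standard weights: 0.30, 0.20, 0.26, 0.02, 0.22.
Standardized rate: 0.3000×14.91 + 0.2000×147.45 + 0.2600×198.99 + 0.0200×379.06 + 0.2200×775.62 = 263.9180 per 100,000.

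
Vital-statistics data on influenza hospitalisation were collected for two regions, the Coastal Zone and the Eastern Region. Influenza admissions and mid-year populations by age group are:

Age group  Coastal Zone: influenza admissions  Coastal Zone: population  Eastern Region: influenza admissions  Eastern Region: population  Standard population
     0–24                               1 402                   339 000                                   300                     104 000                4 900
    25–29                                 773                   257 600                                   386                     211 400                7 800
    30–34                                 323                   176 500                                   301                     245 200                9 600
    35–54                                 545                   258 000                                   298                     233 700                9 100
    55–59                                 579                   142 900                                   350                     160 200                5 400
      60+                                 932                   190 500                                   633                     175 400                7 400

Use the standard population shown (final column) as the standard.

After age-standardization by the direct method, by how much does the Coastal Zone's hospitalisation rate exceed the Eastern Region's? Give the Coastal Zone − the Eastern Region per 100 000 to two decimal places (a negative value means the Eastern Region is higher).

Age-specific rates per 100 000 for the Coastal Zone: 413.57, 300.08, 183.00, 211.24, 405.18, 489.24.
For the Eastern Region: 288.46, 182.59, 122.76, 127.51, 218.48, 360.89.
Standard total = 44 200; weights = 0.1109, 0.1765, 0.2172, 0.2059, 0.1222, 0.1674.
The Coastal Zone: 0.1109×413.57 + 0.1765×300.08 + 0.2172×183.00 + 0.2059×211.24 + 0.1222×405.18 + 0.1674×489.24 = 313.4511 per 100 000.
The Eastern Region: 0.1109×288.46 + 0.1765×182.59 + 0.2172×122.76 + 0.2059×127.51 + 0.1222×218.48 + 0.1674×360.89 = 204.2281 per 100 000.
Difference = 313.4511 − 204.2281 = 109.2231.

109.22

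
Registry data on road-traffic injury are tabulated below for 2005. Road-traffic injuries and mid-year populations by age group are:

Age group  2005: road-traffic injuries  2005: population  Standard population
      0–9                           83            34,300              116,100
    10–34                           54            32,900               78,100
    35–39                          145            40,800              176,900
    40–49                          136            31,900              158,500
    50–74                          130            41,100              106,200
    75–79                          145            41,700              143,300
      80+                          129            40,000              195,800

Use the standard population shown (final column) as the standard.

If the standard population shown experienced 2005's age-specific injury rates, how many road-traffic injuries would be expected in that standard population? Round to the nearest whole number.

3179

Age-specific rates per 100,000 for 2005: 241.98, 164.13, 355.39, 426.33, 316.30, 347.72, 322.50.
Expected road-traffic injuries = Σ (standard pop × age-specific rate ÷ 100,000)
= 116,100×241.98/100,000 + 78,100×164.13/100,000 + 176,900×355.39/100,000 + 158,500×426.33/100,000 + 106,200×316.30/100,000 + 143,300×347.72/100,000 + 195,800×322.50/100,000
= 280.94 + 128.19 + 628.69 + 675.74 + 335.91 + 498.29 + 631.46 = 3179.21.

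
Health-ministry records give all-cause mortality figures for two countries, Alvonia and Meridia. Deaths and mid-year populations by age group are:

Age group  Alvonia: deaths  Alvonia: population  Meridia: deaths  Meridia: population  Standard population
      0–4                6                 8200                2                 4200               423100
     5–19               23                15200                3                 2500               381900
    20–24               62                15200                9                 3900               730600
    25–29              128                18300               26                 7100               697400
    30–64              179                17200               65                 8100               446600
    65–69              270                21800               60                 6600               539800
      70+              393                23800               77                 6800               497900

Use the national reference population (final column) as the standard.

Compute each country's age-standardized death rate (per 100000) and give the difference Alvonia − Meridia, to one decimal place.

249.4

Age-specific rates per 100000 for Alvonia: 73.17, 151.32, 407.89, 699.45, 1040.70, 1238.53, 1651.26.
For Meridia: 47.62, 120.00, 230.77, 366.20, 802.47, 909.09, 1132.35.
Standard total = 3717300; weights = 0.1138, 0.1027, 0.1965, 0.1876, 0.1201, 0.1452, 0.1339.
Alvonia: 0.1138×73.17 + 0.1027×151.32 + 0.1965×407.89 + 0.1876×699.45 + 0.1201×1040.70 + 0.1452×1238.53 + 0.1339×1651.26 = 761.3189 per 100000.
Meridia: 0.1138×47.62 + 0.1027×120.00 + 0.1965×230.77 + 0.1876×366.20 + 0.1201×802.47 + 0.1452×909.09 + 0.1339×1132.35 = 511.8957 per 100000.
Difference = 761.3189 − 511.8957 = 249.4231.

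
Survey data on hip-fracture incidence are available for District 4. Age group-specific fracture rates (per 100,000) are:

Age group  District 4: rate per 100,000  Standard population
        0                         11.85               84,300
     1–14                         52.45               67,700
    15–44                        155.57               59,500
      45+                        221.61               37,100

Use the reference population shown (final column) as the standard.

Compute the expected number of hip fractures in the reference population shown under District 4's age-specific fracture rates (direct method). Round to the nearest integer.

Expected hip fractures = Σ (standard pop × age-specific rate ÷ 100,000)
= 84,300×11.85/100,000 + 67,700×52.45/100,000 + 59,500×155.57/100,000 + 37,100×221.61/100,000
= 9.99 + 35.51 + 92.56 + 82.22 = 220.28.

220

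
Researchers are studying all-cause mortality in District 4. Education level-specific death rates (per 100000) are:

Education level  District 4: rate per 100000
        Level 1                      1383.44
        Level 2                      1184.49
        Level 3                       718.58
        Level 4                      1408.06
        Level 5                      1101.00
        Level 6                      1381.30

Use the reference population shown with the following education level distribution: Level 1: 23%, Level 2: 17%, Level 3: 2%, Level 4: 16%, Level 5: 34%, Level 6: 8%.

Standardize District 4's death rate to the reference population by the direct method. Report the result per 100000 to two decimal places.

Standard weights: 0.23, 0.17, 0.02, 0.16, 0.34, 0.08.
Standardized rate: 0.2300×1383.44 + 0.1700×1184.49 + 0.0200×718.58 + 0.1600×1408.06 + 0.3400×1101.00 + 0.0800×1381.30 = 1244.0597 per 100000.

1244.06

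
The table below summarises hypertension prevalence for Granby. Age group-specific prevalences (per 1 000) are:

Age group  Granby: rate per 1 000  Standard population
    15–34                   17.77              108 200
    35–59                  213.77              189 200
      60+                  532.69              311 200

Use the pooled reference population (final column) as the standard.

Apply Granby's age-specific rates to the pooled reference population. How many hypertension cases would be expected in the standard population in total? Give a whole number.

208141

Expected hypertension cases = Σ (standard pop × age-specific rate ÷ 1 000)
= 108 200×17.77/1 000 + 189 200×213.77/1 000 + 311 200×532.69/1 000
= 1922.71 + 40445.28 + 165773.13 = 208141.13.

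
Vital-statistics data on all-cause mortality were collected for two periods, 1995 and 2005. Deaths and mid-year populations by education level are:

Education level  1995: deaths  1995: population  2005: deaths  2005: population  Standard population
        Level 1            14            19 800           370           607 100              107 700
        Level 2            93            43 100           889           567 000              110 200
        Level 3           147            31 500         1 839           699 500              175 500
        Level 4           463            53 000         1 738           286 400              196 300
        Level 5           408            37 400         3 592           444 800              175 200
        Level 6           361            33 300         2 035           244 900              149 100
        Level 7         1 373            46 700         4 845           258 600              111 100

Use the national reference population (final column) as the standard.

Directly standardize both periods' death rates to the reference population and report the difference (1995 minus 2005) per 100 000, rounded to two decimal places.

294.16

Education-specific rates per 100 000 for 1995: 70.71, 215.78, 466.67, 873.58, 1090.91, 1084.08, 2940.04.
For 2005: 60.95, 156.79, 262.90, 606.84, 807.55, 830.95, 1873.55.
Standard total = 1 025 100; weights = 0.1051, 0.1075, 0.1712, 0.1915, 0.1709, 0.1454, 0.1084.
1995: 0.1051×70.71 + 0.1075×215.78 + 0.1712×466.67 + 0.1915×873.58 + 0.1709×1090.91 + 0.1454×1084.08 + 0.1084×2940.04 = 940.5731 per 100 000.
2005: 0.1051×60.95 + 0.1075×156.79 + 0.1712×262.90 + 0.1915×606.84 + 0.1709×807.55 + 0.1454×830.95 + 0.1084×1873.55 = 646.4096 per 100 000.
Difference = 940.5731 − 646.4096 = 294.1635.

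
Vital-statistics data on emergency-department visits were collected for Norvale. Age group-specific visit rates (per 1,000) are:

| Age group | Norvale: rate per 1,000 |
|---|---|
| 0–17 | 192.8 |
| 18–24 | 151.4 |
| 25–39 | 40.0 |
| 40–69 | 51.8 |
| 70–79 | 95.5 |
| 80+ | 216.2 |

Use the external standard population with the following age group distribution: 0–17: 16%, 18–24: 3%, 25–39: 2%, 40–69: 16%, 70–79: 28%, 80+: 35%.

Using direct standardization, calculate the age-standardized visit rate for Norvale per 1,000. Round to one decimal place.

146.9

Standard weights: 0.16, 0.03, 0.02, 0.16, 0.28, 0.35.
Standardized rate: 0.1600×192.8 + 0.0300×151.4 + 0.0200×40.0 + 0.1600×51.8 + 0.2800×95.5 + 0.3500×216.2 = 146.8880 per 1,000.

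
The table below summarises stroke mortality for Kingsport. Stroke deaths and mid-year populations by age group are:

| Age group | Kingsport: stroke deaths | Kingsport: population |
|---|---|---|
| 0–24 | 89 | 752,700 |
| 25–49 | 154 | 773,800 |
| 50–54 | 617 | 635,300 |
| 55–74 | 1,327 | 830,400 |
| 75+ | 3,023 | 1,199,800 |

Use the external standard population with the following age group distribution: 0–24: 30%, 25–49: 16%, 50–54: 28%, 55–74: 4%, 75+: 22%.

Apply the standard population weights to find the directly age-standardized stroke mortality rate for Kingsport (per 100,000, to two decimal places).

Age-specific rates per 100,000 for Kingsport: 11.82, 19.90, 97.12, 159.80, 251.96.
Standard weights: 0.30, 0.16, 0.28, 0.04, 0.22.
Standardized rate: 0.3000×11.82 + 0.1600×19.90 + 0.2800×97.12 + 0.0400×159.80 + 0.2200×251.96 = 95.7480 per 100,000.

95.75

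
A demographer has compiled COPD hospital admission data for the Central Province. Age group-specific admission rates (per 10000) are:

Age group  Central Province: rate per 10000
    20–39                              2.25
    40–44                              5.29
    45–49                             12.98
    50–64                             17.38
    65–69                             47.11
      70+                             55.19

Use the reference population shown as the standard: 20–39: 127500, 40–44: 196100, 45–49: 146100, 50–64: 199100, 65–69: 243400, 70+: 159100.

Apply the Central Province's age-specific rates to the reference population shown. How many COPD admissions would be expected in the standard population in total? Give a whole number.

Expected COPD admissions = Σ (standard pop × age-specific rate ÷ 10000)
= 127500×2.25/10000 + 196100×5.29/10000 + 146100×12.98/10000 + 199100×17.38/10000 + 243400×47.11/10000 + 159100×55.19/10000
= 28.69 + 103.74 + 189.64 + 346.04 + 1146.66 + 878.07 = 2692.83.

2693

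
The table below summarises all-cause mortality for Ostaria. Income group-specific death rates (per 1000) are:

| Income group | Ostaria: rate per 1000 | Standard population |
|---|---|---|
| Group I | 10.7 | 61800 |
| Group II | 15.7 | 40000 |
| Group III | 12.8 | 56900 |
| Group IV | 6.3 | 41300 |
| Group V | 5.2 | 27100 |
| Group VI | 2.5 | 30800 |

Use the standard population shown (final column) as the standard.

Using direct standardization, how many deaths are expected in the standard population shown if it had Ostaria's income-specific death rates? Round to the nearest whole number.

Expected deaths = Σ (standard pop × income-specific rate ÷ 1000)
= 61800×10.7/1000 + 40000×15.7/1000 + 56900×12.8/1000 + 41300×6.3/1000 + 27100×5.2/1000 + 30800×2.5/1000
= 661.26 + 628.00 + 728.32 + 260.19 + 140.92 + 77.00 = 2495.69.

2496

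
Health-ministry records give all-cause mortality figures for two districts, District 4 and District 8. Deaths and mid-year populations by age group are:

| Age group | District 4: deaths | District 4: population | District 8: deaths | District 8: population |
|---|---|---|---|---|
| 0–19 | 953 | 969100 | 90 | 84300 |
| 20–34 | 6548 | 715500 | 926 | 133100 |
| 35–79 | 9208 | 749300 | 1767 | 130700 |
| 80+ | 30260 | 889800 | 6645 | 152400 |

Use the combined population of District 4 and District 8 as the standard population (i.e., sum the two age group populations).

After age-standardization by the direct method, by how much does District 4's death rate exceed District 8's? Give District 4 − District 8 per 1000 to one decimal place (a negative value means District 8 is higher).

Age-specific rates per 1000 for District 4: 0.983, 9.152, 12.289, 34.008.
For District 8: 1.068, 6.957, 13.520, 43.602.
Combined standard total = 3824200; weights = 0.2755, 0.2219, 0.2301, 0.2725.
District 4: 0.2755×0.983 + 0.2219×9.152 + 0.2301×12.289 + 0.2725×34.008 = 14.3975 per 1000.
District 8: 0.2755×1.068 + 0.2219×6.957 + 0.2301×13.520 + 0.2725×43.602 = 16.8318 per 1000.
Difference = 14.3975 − 16.8318 = -2.4343.

-2.4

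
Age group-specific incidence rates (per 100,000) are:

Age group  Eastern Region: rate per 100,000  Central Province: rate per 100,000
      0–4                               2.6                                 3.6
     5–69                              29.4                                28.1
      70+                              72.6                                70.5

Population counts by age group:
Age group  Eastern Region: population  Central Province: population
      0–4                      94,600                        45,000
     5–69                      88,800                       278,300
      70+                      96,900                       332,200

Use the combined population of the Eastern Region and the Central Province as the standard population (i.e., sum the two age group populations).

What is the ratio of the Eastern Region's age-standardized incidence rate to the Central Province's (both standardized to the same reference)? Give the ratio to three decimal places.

1.030

Combined standard total = 935,800; weights = 0.1492, 0.3923, 0.4585.
The Eastern Region: 0.1492×2.6 + 0.3923×29.4 + 0.4585×72.6 = 45.2109 per 100,000.
The Central Province: 0.1492×3.6 + 0.3923×28.1 + 0.4585×70.5 = 43.8872 per 100,000.
Ratio = 45.2109 ÷ 43.8872 = 1.03016.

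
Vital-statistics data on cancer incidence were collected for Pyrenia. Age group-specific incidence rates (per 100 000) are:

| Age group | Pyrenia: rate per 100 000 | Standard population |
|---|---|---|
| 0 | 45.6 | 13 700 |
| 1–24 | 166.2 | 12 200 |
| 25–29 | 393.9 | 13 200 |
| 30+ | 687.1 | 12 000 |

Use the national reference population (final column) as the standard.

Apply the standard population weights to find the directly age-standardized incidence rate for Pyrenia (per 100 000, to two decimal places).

315.01

Standard total = 51 100; weights = 0.2681, 0.2387, 0.2583, 0.2348.
Standardized rate: 0.2681×45.6 + 0.2387×166.2 + 0.2583×393.9 + 0.2348×687.1 = 315.0106 per 100 000.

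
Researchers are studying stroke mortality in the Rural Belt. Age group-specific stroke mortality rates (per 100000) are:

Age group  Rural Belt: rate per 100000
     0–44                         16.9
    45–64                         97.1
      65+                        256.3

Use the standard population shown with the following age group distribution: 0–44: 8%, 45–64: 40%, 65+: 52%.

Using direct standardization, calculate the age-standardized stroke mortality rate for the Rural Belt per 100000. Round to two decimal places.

173.47

Standard weights: 0.08, 0.40, 0.52.
Standardized rate: 0.0800×16.9 + 0.4000×97.1 + 0.5200×256.3 = 173.4680 per 100000.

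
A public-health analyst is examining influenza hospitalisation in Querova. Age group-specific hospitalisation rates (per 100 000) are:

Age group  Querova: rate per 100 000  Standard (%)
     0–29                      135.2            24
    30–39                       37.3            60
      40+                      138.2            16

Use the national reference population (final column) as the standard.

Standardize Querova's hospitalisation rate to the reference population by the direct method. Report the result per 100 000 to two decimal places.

76.94

Standard weights: 0.24, 0.60, 0.16.
Standardized rate: 0.2400×135.2 + 0.6000×37.3 + 0.1600×138.2 = 76.9400 per 100 000.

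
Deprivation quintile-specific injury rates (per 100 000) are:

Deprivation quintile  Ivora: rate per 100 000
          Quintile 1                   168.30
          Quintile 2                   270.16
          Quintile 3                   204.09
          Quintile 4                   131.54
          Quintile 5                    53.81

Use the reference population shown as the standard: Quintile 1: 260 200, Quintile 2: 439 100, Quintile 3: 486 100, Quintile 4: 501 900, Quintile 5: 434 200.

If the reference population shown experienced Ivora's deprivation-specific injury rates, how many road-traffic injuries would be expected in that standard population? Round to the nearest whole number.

Expected road-traffic injuries = Σ (standard pop × deprivation-specific rate ÷ 100 000)
= 260 200×168.30/100 000 + 439 100×270.16/100 000 + 486 100×204.09/100 000 + 501 900×131.54/100 000 + 434 200×53.81/100 000
= 437.92 + 1186.27 + 992.08 + 660.20 + 233.64 = 3510.11.

3510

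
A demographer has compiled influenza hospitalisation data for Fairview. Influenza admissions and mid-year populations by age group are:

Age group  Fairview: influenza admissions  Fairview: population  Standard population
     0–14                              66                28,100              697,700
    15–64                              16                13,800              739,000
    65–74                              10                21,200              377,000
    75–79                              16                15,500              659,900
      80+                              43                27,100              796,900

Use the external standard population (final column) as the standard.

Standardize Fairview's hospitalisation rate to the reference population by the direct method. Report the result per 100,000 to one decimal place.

Age-specific rates per 100,000 for Fairview: 234.88, 115.94, 47.17, 103.23, 158.67.
Standard total = 3,270,500; weights = 0.2133, 0.2260, 0.1153, 0.2018, 0.2437.
Standardized rate: 0.2133×234.88 + 0.2260×115.94 + 0.1153×47.17 + 0.2018×103.23 + 0.2437×158.67 = 141.2325 per 100,000.

141.2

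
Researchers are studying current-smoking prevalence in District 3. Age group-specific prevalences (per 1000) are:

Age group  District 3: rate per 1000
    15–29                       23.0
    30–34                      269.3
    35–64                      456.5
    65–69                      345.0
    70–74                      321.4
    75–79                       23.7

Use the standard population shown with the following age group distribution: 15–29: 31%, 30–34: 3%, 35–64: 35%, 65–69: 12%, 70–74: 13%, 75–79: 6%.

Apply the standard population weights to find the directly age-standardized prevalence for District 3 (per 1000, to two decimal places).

259.59

Standard weights: 0.31, 0.03, 0.35, 0.12, 0.13, 0.06.
Standardized rate: 0.3100×23.0 + 0.0300×269.3 + 0.3500×456.5 + 0.1200×345.0 + 0.1300×321.4 + 0.0600×23.7 = 259.5880 per 1000.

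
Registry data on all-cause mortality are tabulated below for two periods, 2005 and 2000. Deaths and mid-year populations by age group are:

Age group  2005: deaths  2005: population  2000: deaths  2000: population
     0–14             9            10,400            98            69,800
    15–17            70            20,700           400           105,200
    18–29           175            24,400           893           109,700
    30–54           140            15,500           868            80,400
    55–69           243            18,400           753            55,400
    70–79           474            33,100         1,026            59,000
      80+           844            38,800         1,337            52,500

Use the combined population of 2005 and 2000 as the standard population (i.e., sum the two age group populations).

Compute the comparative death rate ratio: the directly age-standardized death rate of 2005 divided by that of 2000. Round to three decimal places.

0.863

Age-specific rates per 1,000 for 2005: 0.865, 3.382, 7.172, 9.032, 13.207, 14.320, 21.753.
For 2000: 1.404, 3.802, 8.140, 10.796, 13.592, 17.390, 25.467.
Combined standard total = 693,300; weights = 0.1157, 0.1816, 0.1934, 0.1383, 0.1064, 0.1328, 0.1317.
2005: 0.1157×0.865 + 0.1816×3.382 + 0.1934×7.172 + 0.1383×9.032 + 0.1064×13.207 + 0.1328×14.320 + 0.1317×21.753 = 9.5235 per 1,000.
2000: 0.1157×1.404 + 0.1816×3.802 + 0.1934×8.140 + 0.1383×10.796 + 0.1064×13.592 + 0.1328×17.390 + 0.1317×25.467 = 11.0314 per 1,000.
Ratio = 9.5235 ÷ 11.0314 = 0.86331.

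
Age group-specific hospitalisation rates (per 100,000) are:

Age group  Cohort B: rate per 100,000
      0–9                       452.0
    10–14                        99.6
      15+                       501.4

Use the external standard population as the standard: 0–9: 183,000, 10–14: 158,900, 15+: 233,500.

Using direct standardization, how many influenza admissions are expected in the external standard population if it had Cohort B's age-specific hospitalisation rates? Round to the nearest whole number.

Expected influenza admissions = Σ (standard pop × age-specific rate ÷ 100,000)
= 183,000×452.0/100,000 + 158,900×99.6/100,000 + 233,500×501.4/100,000
= 827.16 + 158.26 + 1170.77 = 2156.19.

2156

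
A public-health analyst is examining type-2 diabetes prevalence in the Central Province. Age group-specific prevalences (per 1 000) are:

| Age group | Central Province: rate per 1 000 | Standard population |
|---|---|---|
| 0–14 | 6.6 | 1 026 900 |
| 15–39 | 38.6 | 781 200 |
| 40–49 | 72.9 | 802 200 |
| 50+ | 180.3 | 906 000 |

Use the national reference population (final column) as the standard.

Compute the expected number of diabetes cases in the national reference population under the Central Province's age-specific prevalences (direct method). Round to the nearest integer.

Expected diabetes cases = Σ (standard pop × age-specific rate ÷ 1 000)
= 1 026 900×6.6/1 000 + 781 200×38.6/1 000 + 802 200×72.9/1 000 + 906 000×180.3/1 000
= 6777.54 + 30154.32 + 58480.38 + 163351.80 = 258764.04.

258764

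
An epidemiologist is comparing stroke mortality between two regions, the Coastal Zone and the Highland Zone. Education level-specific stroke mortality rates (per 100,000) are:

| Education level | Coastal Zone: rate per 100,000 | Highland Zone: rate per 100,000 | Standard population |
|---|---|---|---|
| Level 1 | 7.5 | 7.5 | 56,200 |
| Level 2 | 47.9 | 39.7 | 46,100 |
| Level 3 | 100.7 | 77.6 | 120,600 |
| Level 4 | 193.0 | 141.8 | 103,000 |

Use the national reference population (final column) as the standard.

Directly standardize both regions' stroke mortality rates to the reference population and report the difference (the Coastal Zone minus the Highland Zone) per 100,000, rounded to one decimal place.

25.9

Standard total = 325,900; weights = 0.1724, 0.1415, 0.3701, 0.3160.
The Coastal Zone: 0.1724×7.5 + 0.1415×47.9 + 0.3701×100.7 + 0.3160×193.0 = 106.3305 per 100,000.
The Highland Zone: 0.1724×7.5 + 0.1415×39.7 + 0.3701×77.6 + 0.3160×141.8 = 80.4407 per 100,000.
Difference = 106.3305 − 80.4407 = 25.8898.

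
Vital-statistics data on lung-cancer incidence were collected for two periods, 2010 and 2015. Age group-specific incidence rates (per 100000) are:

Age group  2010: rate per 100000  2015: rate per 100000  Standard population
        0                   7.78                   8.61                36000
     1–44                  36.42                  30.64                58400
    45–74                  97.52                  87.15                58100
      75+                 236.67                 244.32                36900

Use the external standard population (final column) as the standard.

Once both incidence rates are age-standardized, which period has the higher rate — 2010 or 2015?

2010

Standard total = 189400; weights = 0.1901, 0.3083, 0.3068, 0.1948.
2010: 0.1901×7.78 + 0.3083×36.42 + 0.3068×97.52 + 0.1948×236.67 = 88.7331 per 100000.
2015: 0.1901×8.61 + 0.3083×30.64 + 0.3068×87.15 + 0.1948×244.32 = 85.4179 per 100000.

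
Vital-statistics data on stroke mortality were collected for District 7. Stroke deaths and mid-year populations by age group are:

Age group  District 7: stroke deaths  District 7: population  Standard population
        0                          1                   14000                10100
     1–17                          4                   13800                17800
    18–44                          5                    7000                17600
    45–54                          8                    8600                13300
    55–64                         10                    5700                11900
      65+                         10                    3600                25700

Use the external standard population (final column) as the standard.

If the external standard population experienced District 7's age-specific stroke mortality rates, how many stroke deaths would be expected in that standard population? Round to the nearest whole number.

123

Age-specific rates per 100000 for District 7: 7.14, 28.99, 71.43, 93.02, 175.44, 277.78.
Expected stroke deaths = Σ (standard pop × age-specific rate ÷ 100000)
= 10100×7.14/100000 + 17800×28.99/100000 + 17600×71.43/100000 + 13300×93.02/100000 + 11900×175.44/100000 + 25700×277.78/100000
= 0.72 + 5.16 + 12.57 + 12.37 + 20.88 + 71.39 = 123.09.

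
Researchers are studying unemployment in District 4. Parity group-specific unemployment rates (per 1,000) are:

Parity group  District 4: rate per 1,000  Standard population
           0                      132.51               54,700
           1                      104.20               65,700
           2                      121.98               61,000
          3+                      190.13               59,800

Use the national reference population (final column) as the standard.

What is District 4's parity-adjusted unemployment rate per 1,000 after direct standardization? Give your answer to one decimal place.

Standard total = 241,200; weights = 0.2268, 0.2724, 0.2529, 0.2479.
Standardized rate: 0.2268×132.51 + 0.2724×104.20 + 0.2529×121.98 + 0.2479×190.13 = 136.4212 per 1,000.

136.4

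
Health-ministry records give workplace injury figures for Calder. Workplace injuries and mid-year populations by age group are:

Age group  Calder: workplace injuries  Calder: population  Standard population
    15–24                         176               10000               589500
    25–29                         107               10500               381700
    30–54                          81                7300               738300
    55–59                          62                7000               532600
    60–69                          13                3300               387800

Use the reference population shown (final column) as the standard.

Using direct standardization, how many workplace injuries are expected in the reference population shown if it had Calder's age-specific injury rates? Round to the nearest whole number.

28702

Age-specific rates per 10000 for Calder: 176.00, 101.90, 110.96, 88.57, 39.39.
Expected workplace injuries = Σ (standard pop × age-specific rate ÷ 10000)
= 589500×176.00/10000 + 381700×101.90/10000 + 738300×110.96/10000 + 532600×88.57/10000 + 387800×39.39/10000
= 10375.20 + 3889.70 + 8192.10 + 4717.31 + 1527.70 = 28702.01.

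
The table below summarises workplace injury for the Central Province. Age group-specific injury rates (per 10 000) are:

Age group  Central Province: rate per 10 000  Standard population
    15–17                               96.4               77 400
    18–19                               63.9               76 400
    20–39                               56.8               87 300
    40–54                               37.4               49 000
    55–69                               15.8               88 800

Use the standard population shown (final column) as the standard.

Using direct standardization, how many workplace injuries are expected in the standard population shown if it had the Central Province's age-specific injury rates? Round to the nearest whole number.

Expected workplace injuries = Σ (standard pop × age-specific rate ÷ 10 000)
= 77 400×96.4/10 000 + 76 400×63.9/10 000 + 87 300×56.8/10 000 + 49 000×37.4/10 000 + 88 800×15.8/10 000
= 746.14 + 488.20 + 495.86 + 183.26 + 140.30 = 2053.76.

2054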